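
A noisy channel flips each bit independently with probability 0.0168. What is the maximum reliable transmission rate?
0.8769 bits

For a binary symmetric channel (BSC) with error probability p:
Capacity C = 1 - H(p) bits per symbol

where H(p) = -p log₂(p) - (1-p) log₂(1-p) is the binary entropy function.

H(0.0168) = 0.1231 bits
C = 1 - 0.1231 = 0.8769 bits per symbol

This means we can reliably transmit up to 0.8769 bits of information per channel use.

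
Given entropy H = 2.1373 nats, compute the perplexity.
8.4765

Perplexity is e^H (or exp(H) for natural log).

H = 2.1373 nats
Perplexity = e^2.1373 = 8.4765

Interpretation: The model's uncertainty is equivalent to choosing uniformly among 8.5 options.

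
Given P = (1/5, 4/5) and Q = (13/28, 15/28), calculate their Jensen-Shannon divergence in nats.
0.0402 nats

Jensen-Shannon divergence is:
JSD(P||Q) = 0.5 × D_KL(P||M) + 0.5 × D_KL(Q||M)
where M = 0.5 × (P + Q) is the mixture distribution.

M = 0.5 × (1/5, 4/5) + 0.5 × (13/28, 15/28) = (0.332143, 0.667857)

D_KL(P||M) = 0.0430 nats
D_KL(Q||M) = 0.0374 nats

JSD(P||Q) = 0.5 × 0.0430 + 0.5 × 0.0374 = 0.0402 nats

Unlike KL divergence, JSD is symmetric and bounded: 0 ≤ JSD ≤ log(2).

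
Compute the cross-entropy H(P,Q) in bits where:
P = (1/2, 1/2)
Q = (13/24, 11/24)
1.0050 bits

Cross-entropy: H(P,Q) = -Σ p(x) log q(x)

Alternatively: H(P,Q) = H(P) + D_KL(P||Q)
H(P) = 1.0000 bits
D_KL(P||Q) = 0.0050 bits

H(P,Q) = 1.0000 + 0.0050 = 1.0050 bits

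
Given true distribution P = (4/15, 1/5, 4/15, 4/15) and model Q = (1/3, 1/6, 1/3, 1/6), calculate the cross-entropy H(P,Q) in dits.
0.6176 dits

Cross-entropy: H(P,Q) = -Σ p(x) log q(x)

Alternatively: H(P,Q) = H(P) + D_KL(P||Q)
H(P) = 0.5990 dits
D_KL(P||Q) = 0.0186 dits

H(P,Q) = 0.5990 + 0.0186 = 0.6176 dits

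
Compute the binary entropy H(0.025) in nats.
0.1169 nats

The binary entropy function is:
H(p) = -p log(p) - (1-p) log(1-p)

H(0.025) = -0.025 × log_e(0.025) - 0.975 × log_e(0.975)
H(0.025) = 0.1169 nats

Note: Binary entropy is maximized at p=0.5 (H=1 bit) and minimized at p=0 or p=1 (H=0).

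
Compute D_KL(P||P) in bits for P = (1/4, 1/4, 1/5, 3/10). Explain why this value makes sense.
0.0000 bits

KL divergence satisfies the Gibbs inequality: D_KL(P||Q) ≥ 0 for all distributions P, Q.

D_KL(P||Q) = Σ p(x) log(p(x)/q(x))
Each term is p(x) × log_2(p(x)/p(x)) = p(x) × log_2(1) = 0, so the sum is 0.
D_KL(P||Q) = 0.0000 bits

When P = Q, the KL divergence is exactly 0, as there is no 'divergence' between identical distributions.

This non-negativity is a fundamental property: relative entropy cannot be negative because it measures how different Q is from P.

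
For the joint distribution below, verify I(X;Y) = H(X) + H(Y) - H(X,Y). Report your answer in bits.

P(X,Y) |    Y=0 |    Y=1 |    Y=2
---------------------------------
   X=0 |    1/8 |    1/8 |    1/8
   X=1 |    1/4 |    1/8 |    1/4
I(X;Y) = 0.0157 bits

Mutual information has multiple equivalent forms:
- I(X;Y) = H(X) - H(X|Y)
- I(X;Y) = H(Y) - H(Y|X)
- I(X;Y) = H(X) + H(Y) - H(X,Y)

Computing all quantities:
H(X) = 0.9544, H(Y) = 1.5613, H(X,Y) = 2.5000
H(X|Y) = 0.9387, H(Y|X) = 1.5456

Verification:
H(X) - H(X|Y) = 0.9544 - 0.9387 = 0.0157
H(Y) - H(Y|X) = 1.5613 - 1.5456 = 0.0157
H(X) + H(Y) - H(X,Y) = 0.9544 + 1.5613 - 2.5000 = 0.0157

All forms give I(X;Y) = 0.0157 bits. ✓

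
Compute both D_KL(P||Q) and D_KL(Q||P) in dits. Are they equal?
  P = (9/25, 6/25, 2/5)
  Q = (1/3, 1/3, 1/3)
D_KL(P||Q) = 0.0095, D_KL(Q||P) = 0.0100

KL divergence is not symmetric: D_KL(P||Q) ≠ D_KL(Q||P) in general.

D_KL(P||Q) = 0.0095 dits
D_KL(Q||P) = 0.0100 dits

No, they are not equal!

This asymmetry is why KL divergence is not a true distance metric.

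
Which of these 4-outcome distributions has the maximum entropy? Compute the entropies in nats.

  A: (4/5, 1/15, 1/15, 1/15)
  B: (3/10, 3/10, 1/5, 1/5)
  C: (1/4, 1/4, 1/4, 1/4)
C

For a discrete distribution over n outcomes, entropy is maximized by the uniform distribution.

Computing entropies:
H(A) = 0.7201 nats
H(B) = 1.3662 nats
H(C) = 1.3863 nats

The uniform distribution (where all probabilities equal 1/4) achieves the maximum entropy of log_e(4) = 1.3863 nats.

Distribution C has the highest entropy.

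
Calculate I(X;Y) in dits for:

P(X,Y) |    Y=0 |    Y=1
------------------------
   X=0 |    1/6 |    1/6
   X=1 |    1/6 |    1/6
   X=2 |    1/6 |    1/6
0.0000 dits

Mutual information: I(X;Y) = H(X) + H(Y) - H(X,Y)

Marginals:
P(X) = (1/3, 1/3, 1/3), H(X) = 0.4771 dits
P(Y) = (1/2, 1/2), H(Y) = 0.3010 dits

Joint entropy: H(X,Y) = 0.7782 dits

I(X;Y) = 0.4771 + 0.3010 - 0.7782 = 0.0000 dits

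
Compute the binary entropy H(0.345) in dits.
0.2798 dits

The binary entropy function is:
H(p) = -p log(p) - (1-p) log(1-p)

H(0.345) = -0.345 × log_10(0.345) - 0.655 × log_10(0.655)
H(0.345) = 0.2798 dits

Note: Binary entropy is maximized at p=0.5 (H=1 bit) and minimized at p=0 or p=1 (H=0).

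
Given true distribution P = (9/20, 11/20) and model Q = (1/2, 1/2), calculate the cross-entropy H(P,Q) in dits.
0.3010 dits

Cross-entropy: H(P,Q) = -Σ p(x) log q(x)

Alternatively: H(P,Q) = H(P) + D_KL(P||Q)
H(P) = 0.2989 dits
D_KL(P||Q) = 0.0022 dits

H(P,Q) = 0.2989 + 0.0022 = 0.3010 dits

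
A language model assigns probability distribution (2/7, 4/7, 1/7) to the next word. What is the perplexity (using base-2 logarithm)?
2.6005

Perplexity is 2^H (or exp(H) for natural log).

First, H = -Σ p log p = 1.3788 bits
Perplexity = 2^1.3788 = 2.6005

Interpretation: The model's uncertainty is equivalent to choosing uniformly among 2.6 options.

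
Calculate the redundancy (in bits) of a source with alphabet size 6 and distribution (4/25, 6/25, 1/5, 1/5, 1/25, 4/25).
0.1303 bits

Redundancy measures how far a source is from maximum entropy:
R = H_max - H(X)

Maximum entropy for 6 symbols: H_max = log_2(6) = 2.5850 bits
Actual entropy: H(X) = 2.4547 bits
Redundancy: R = 2.5850 - 2.4547 = 0.1303 bits

This redundancy represents potential for compression: the source could be compressed by 0.1303 bits per symbol.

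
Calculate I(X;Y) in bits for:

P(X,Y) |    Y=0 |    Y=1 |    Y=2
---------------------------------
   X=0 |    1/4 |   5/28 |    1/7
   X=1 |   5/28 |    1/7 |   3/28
0.0004 bits

Mutual information: I(X;Y) = H(X) + H(Y) - H(X,Y)

Marginals:
P(X) = (4/7, 3/7), H(X) = 0.9852 bits
P(Y) = (3/7, 9/28, 1/4), H(Y) = 1.5502 bits

Joint entropy: H(X,Y) = 2.5350 bits

I(X;Y) = 0.9852 + 1.5502 - 2.5350 = 0.0004 bits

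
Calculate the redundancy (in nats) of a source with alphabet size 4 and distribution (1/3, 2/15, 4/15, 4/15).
0.0465 nats

Redundancy measures how far a source is from maximum entropy:
R = H_max - H(X)

Maximum entropy for 4 symbols: H_max = log_e(4) = 1.3863 nats
Actual entropy: H(X) = 1.3398 nats
Redundancy: R = 1.3863 - 1.3398 = 0.0465 nats

This redundancy represents potential for compression: the source could be compressed by 0.0465 nats per symbol.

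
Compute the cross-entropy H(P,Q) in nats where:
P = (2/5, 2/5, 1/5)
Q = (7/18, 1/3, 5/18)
1.0734 nats

Cross-entropy: H(P,Q) = -Σ p(x) log q(x)

Alternatively: H(P,Q) = H(P) + D_KL(P||Q)
H(P) = 1.0549 nats
D_KL(P||Q) = 0.0185 nats

H(P,Q) = 1.0549 + 0.0185 = 1.0734 nats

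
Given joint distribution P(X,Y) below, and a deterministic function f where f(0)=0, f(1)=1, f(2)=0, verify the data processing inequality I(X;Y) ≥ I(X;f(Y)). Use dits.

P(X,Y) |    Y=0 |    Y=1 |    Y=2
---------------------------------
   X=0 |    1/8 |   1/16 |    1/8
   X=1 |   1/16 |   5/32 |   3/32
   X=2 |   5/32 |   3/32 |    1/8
I(X;Y) = 0.0183, I(X;f(Y)) = 0.0162, inequality holds: 0.0183 ≥ 0.0162

Data Processing Inequality: For any Markov chain X → Y → Z, we have I(X;Y) ≥ I(X;Z).

Here Z = f(Y) is a deterministic function of Y, forming X → Y → Z.

Original I(X;Y) = 0.0183 dits

After applying f:
P(X,Z) where Z=f(Y):
- P(X,Z=0) = P(X,Y=0) + P(X,Y=2)
- P(X,Z=1) = P(X,Y=1)

I(X;Z) = I(X;f(Y)) = 0.0162 dits

Verification: 0.0183 ≥ 0.0162 ✓

Information cannot be created by processing; the function f can only lose information about X.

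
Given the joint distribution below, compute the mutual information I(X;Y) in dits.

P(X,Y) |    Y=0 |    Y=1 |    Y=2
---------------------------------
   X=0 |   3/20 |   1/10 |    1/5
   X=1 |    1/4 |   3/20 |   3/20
0.0071 dits

Mutual information: I(X;Y) = H(X) + H(Y) - H(X,Y)

Marginals:
P(X) = (9/20, 11/20), H(X) = 0.2989 dits
P(Y) = (2/5, 1/4, 7/20), H(Y) = 0.4693 dits

Joint entropy: H(X,Y) = 0.7611 dits

I(X;Y) = 0.2989 + 0.4693 - 0.7611 = 0.0071 dits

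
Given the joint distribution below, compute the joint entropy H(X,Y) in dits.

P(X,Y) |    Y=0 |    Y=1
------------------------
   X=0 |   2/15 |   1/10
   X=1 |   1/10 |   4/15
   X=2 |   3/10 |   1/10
0.7266 dits

Joint entropy is H(X,Y) = -Σ_{x,y} p(x,y) log p(x,y).

Summing over all non-zero entries:
H(X,Y) = -[2/15·log_10(2/15) + 1/10·log_10(1/10) + 1/10·log_10(1/10) + 4/15·log_10(4/15) + 3/10·log_10(3/10) + 1/10·log_10(1/10)]
H(X,Y) = 0.7266 dits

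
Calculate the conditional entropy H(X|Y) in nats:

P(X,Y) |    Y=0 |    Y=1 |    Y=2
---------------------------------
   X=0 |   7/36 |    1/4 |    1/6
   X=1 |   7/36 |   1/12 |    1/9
0.6439 nats

Using the chain rule: H(X|Y) = H(X,Y) - H(Y)

First, compute H(X,Y) = 1.7333 nats

Marginal P(Y) = (7/18, 1/3, 5/18)
H(Y) = 1.0893 nats

H(X|Y) = H(X,Y) - H(Y) = 1.7333 - 1.0893 = 0.6439 nats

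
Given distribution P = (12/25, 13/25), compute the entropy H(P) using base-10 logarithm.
0.3007 dits

Shannon entropy is H(X) = -Σ p(x) log p(x).

For P = (12/25, 13/25):
H = -12/25 × log_10(12/25) -13/25 × log_10(13/25)
H = 0.3007 dits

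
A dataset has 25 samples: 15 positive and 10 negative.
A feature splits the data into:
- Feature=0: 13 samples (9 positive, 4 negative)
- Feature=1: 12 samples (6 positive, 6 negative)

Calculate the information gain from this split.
0.0279 bits

Information Gain = H(Y) - H(Y|Feature)

Before split:
P(positive) = 15/25 = 0.6000
H(Y) = 0.9710 bits

After split:
Feature=0: H = 0.8905 bits (weight = 13/25)
Feature=1: H = 1.0000 bits (weight = 12/25)
H(Y|Feature) = (13/25)×0.8905 + (12/25)×1.0000 = 0.9431 bits

Information Gain = 0.9710 - 0.9431 = 0.0279 bits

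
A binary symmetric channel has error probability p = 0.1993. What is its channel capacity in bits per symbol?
0.2795 bits

For a binary symmetric channel (BSC) with error probability p:
Capacity C = 1 - H(p) bits per symbol

where H(p) = -p log₂(p) - (1-p) log₂(1-p) is the binary entropy function.

H(0.1993) = 0.7205 bits
C = 1 - 0.7205 = 0.2795 bits per symbol

This means we can reliably transmit up to 0.2795 bits of information per channel use.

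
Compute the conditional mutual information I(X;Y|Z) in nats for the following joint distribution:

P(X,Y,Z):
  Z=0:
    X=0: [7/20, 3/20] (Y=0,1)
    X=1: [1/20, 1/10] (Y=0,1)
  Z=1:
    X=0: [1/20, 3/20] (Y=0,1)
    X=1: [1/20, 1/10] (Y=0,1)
0.0336 nats

Conditional mutual information: I(X;Y|Z) = H(X|Z) + H(Y|Z) - H(X,Y|Z)

H(Z) = 0.6474
H(X,Z) = 1.2376 → H(X|Z) = 0.5902
H(Y,Z) = 1.2899 → H(Y|Z) = 0.6425
H(X,Y,Z) = 1.8465 → H(X,Y|Z) = 1.1990

I(X;Y|Z) = 0.5902 + 0.6425 - 1.1990 = 0.0336 nats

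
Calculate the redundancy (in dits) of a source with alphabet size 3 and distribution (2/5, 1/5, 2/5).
0.0190 dits

Redundancy measures how far a source is from maximum entropy:
R = H_max - H(X)

Maximum entropy for 3 symbols: H_max = log_10(3) = 0.4771 dits
Actual entropy: H(X) = 0.4581 dits
Redundancy: R = 0.4771 - 0.4581 = 0.0190 dits

This redundancy represents potential for compression: the source could be compressed by 0.0190 dits per symbol.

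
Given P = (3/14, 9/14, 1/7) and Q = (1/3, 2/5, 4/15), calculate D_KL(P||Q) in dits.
0.0526 dits

KL divergence: D_KL(P||Q) = Σ p(x) log(p(x)/q(x))

Computing term by term:
  x=0: 3/14 × log_10[(3/14)/(1/3)] = 3/14 × -0.1919 = -0.0411
  x=1: 9/14 × log_10[(9/14)/(2/5)] = 9/14 × 0.2061 = 0.1325
  x=2: 1/7 × log_10[(1/7)/(4/15)] = 1/7 × -0.2711 = -0.0387

D_KL(P||Q) = 0.0526 dits

Note: KL divergence is always non-negative and equals 0 iff P = Q.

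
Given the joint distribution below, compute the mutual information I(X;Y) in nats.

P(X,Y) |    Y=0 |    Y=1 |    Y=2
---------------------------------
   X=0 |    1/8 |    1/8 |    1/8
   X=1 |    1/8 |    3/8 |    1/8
0.0338 nats

Mutual information: I(X;Y) = H(X) + H(Y) - H(X,Y)

Marginals:
P(X) = (3/8, 5/8), H(X) = 0.6616 nats
P(Y) = (1/4, 1/2, 1/4), H(Y) = 1.0397 nats

Joint entropy: H(X,Y) = 1.6675 nats

I(X;Y) = 0.6616 + 1.0397 - 1.6675 = 0.0338 nats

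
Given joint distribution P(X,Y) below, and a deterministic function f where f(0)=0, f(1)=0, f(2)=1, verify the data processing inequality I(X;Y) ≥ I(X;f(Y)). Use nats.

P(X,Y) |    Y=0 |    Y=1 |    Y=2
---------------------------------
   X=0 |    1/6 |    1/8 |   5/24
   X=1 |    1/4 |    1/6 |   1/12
I(X;Y) = 0.0390, I(X;f(Y)) = 0.0388, inequality holds: 0.0390 ≥ 0.0388

Data Processing Inequality: For any Markov chain X → Y → Z, we have I(X;Y) ≥ I(X;Z).

Here Z = f(Y) is a deterministic function of Y, forming X → Y → Z.

Original I(X;Y) = 0.0390 nats

After applying f:
P(X,Z) where Z=f(Y):
- P(X,Z=0) = P(X,Y=0) + P(X,Y=1)
- P(X,Z=1) = P(X,Y=2)

I(X;Z) = I(X;f(Y)) = 0.0388 nats

Verification: 0.0390 ≥ 0.0388 ✓

Information cannot be created by processing; the function f can only lose information about X.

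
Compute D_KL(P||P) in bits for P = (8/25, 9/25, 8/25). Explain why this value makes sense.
0.0000 bits

KL divergence satisfies the Gibbs inequality: D_KL(P||Q) ≥ 0 for all distributions P, Q.

D_KL(P||Q) = Σ p(x) log(p(x)/q(x))
Each term is p(x) × log_2(p(x)/p(x)) = p(x) × log_2(1) = 0, so the sum is 0.
D_KL(P||Q) = 0.0000 bits

When P = Q, the KL divergence is exactly 0, as there is no 'divergence' between identical distributions.

This non-negativity is a fundamental property: relative entropy cannot be negative because it measures how different Q is from P.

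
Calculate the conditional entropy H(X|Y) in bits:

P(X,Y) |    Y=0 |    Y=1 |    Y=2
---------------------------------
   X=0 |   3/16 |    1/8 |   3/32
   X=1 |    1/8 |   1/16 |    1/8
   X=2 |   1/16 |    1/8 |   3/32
1.5137 bits

Using the chain rule: H(X|Y) = H(X,Y) - H(Y)

First, compute H(X,Y) = 3.0931 bits

Marginal P(Y) = (3/8, 5/16, 5/16)
H(Y) = 1.5794 bits

H(X|Y) = H(X,Y) - H(Y) = 3.0931 - 1.5794 = 1.5137 bits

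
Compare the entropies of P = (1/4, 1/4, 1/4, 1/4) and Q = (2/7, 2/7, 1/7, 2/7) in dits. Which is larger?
P

Computing entropies in dits:
H(P) = 0.6021
H(Q) = 0.5871

Distribution P has higher entropy.

Intuition: The distribution closer to uniform (more spread out) has higher entropy.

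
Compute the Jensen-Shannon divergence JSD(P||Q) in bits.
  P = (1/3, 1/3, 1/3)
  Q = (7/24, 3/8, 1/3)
0.0019 bits

Jensen-Shannon divergence is:
JSD(P||Q) = 0.5 × D_KL(P||M) + 0.5 × D_KL(Q||M)
where M = 0.5 × (P + Q) is the mixture distribution.

M = 0.5 × (1/3, 1/3, 1/3) + 0.5 × (7/24, 3/8, 1/3) = (5/16, 0.354167, 1/3)

D_KL(P||M) = 0.0019 bits
D_KL(Q||M) = 0.0019 bits

JSD(P||Q) = 0.5 × 0.0019 + 0.5 × 0.0019 = 0.0019 bits

Unlike KL divergence, JSD is symmetric and bounded: 0 ≤ JSD ≤ log(2).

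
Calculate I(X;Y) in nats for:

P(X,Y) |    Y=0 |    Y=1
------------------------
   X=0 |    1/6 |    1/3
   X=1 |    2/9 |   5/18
0.0065 nats

Mutual information: I(X;Y) = H(X) + H(Y) - H(X,Y)

Marginals:
P(X) = (1/2, 1/2), H(X) = 0.6931 nats
P(Y) = (7/18, 11/18), H(Y) = 0.6682 nats

Joint entropy: H(X,Y) = 1.3549 nats

I(X;Y) = 0.6931 + 0.6682 - 1.3549 = 0.0065 nats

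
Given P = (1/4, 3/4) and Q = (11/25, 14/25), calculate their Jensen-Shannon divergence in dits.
0.0088 dits

Jensen-Shannon divergence is:
JSD(P||Q) = 0.5 × D_KL(P||M) + 0.5 × D_KL(Q||M)
where M = 0.5 × (P + Q) is the mixture distribution.

M = 0.5 × (1/4, 3/4) + 0.5 × (11/25, 14/25) = (0.345, 0.655)

D_KL(P||M) = 0.0091 dits
D_KL(Q||M) = 0.0084 dits

JSD(P||Q) = 0.5 × 0.0091 + 0.5 × 0.0084 = 0.0088 dits

Unlike KL divergence, JSD is symmetric and bounded: 0 ≤ JSD ≤ log(2).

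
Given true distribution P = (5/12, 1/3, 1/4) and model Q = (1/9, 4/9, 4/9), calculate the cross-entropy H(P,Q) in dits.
0.6030 dits

Cross-entropy: H(P,Q) = -Σ p(x) log q(x)

Alternatively: H(P,Q) = H(P) + D_KL(P||Q)
H(P) = 0.4680 dits
D_KL(P||Q) = 0.1351 dits

H(P,Q) = 0.4680 + 0.1351 = 0.6030 dits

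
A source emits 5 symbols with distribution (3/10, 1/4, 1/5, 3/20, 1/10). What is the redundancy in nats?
0.0650 nats

Redundancy measures how far a source is from maximum entropy:
R = H_max - H(X)

Maximum entropy for 5 symbols: H_max = log_e(5) = 1.6094 nats
Actual entropy: H(X) = 1.5445 nats
Redundancy: R = 1.6094 - 1.5445 = 0.0650 nats

This redundancy represents potential for compression: the source could be compressed by 0.0650 nats per symbol.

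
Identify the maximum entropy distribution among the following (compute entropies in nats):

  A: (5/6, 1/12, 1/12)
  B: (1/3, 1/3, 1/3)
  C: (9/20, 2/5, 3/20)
B

For a discrete distribution over n outcomes, entropy is maximized by the uniform distribution.

Computing entropies:
H(A) = 0.5661 nats
H(B) = 1.0986 nats
H(C) = 1.0104 nats

The uniform distribution (where all probabilities equal 1/3) achieves the maximum entropy of log_e(3) = 1.0986 nats.

Distribution B has the highest entropy.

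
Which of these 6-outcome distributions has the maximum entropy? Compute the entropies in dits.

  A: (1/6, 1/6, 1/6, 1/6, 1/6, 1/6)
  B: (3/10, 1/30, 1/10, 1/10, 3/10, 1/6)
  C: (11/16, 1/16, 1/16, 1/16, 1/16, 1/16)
A

For a discrete distribution over n outcomes, entropy is maximized by the uniform distribution.

Computing entropies:
H(A) = 0.7782 dits
H(B) = 0.6927 dits
H(C) = 0.4882 dits

The uniform distribution (where all probabilities equal 1/6) achieves the maximum entropy of log_10(6) = 0.7782 dits.

Distribution A has the highest entropy.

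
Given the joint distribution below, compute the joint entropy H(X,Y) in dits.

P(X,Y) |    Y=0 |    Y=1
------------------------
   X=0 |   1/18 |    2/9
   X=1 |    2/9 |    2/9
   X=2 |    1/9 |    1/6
0.7409 dits

Joint entropy is H(X,Y) = -Σ_{x,y} p(x,y) log p(x,y).

Summing over all non-zero entries:
H(X,Y) = -[1/18·log_10(1/18) + 2/9·log_10(2/9) + 2/9·log_10(2/9) + 2/9·log_10(2/9) + 1/9·log_10(1/9) + 1/6·log_10(1/6)]
H(X,Y) = 0.7409 dits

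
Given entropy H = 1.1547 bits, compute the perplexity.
2.2264

Perplexity is 2^H (or exp(H) for natural log).

H = 1.1547 bits
Perplexity = 2^1.1547 = 2.2264

Interpretation: The model's uncertainty is equivalent to choosing uniformly among 2.2 options.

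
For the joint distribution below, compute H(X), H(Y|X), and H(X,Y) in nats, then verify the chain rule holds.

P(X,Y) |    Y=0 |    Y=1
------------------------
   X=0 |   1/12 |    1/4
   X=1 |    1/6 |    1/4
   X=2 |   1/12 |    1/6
H(X,Y) = 1.7046, H(X) = 1.0776, H(Y|X) = 0.6270 (all in nats)

Chain rule: H(X,Y) = H(X) + H(Y|X)

Left side — joint entropy directly:
H(X,Y) = -Σ p(x,y) log p(x,y) = 1.7046 nats

Right side — compute H(Y|X) from the conditional distributions:
P(X) = (1/3, 5/12, 1/4), so H(X) = 1.0776 nats
H(Y|X) = Σ_x P(X=x) · H(Y|X=x):
  P(Y|X=0) = (1/4, 3/4), H(Y|X=0) = 0.5623, weight P(X=0) = 1/3
  P(Y|X=1) = (2/5, 3/5), H(Y|X=1) = 0.6730, weight P(X=1) = 5/12
  P(Y|X=2) = (1/3, 2/3), H(Y|X=2) = 0.6365, weight P(X=2) = 1/4
H(Y|X) = 0.6270 nats

H(X) + H(Y|X) = 1.0776 + 0.6270 = 1.7046 nats

Both sides equal 1.7046 nats. ✓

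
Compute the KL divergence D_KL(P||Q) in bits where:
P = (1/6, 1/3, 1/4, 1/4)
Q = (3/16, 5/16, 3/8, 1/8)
0.1065 bits

KL divergence: D_KL(P||Q) = Σ p(x) log(p(x)/q(x))

Computing term by term:
  x=0: 1/6 × log_2[(1/6)/(3/16)] = 1/6 × -0.1699 = -0.0283
  x=1: 1/3 × log_2[(1/3)/(5/16)] = 1/3 × 0.0931 = 0.0310
  x=2: 1/4 × log_2[(1/4)/(3/8)] = 1/4 × -0.5850 = -0.1462
  x=3: 1/4 × log_2[(1/4)/(1/8)] = 1/4 × 1.0000 = 0.2500

D_KL(P||Q) = 0.1065 bits

Note: KL divergence is always non-negative and equals 0 iff P = Q.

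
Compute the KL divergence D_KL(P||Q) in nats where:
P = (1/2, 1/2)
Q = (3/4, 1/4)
0.1438 nats

KL divergence: D_KL(P||Q) = Σ p(x) log(p(x)/q(x))

Computing term by term:
  x=0: 1/2 × log_e[(1/2)/(3/4)] = 1/2 × -0.4055 = -0.2027
  x=1: 1/2 × log_e[(1/2)/(1/4)] = 1/2 × 0.6931 = 0.3466

D_KL(P||Q) = 0.1438 nats

Note: KL divergence is always non-negative and equals 0 iff P = Q.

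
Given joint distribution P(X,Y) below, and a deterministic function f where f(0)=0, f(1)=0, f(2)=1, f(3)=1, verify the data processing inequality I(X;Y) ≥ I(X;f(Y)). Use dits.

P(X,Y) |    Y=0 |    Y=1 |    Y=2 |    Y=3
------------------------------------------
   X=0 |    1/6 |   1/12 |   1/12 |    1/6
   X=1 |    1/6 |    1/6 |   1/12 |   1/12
I(X;Y) = 0.0123, I(X;f(Y)) = 0.0062, inequality holds: 0.0123 ≥ 0.0062

Data Processing Inequality: For any Markov chain X → Y → Z, we have I(X;Y) ≥ I(X;Z).

Here Z = f(Y) is a deterministic function of Y, forming X → Y → Z.

Original I(X;Y) = 0.0123 dits

After applying f:
P(X,Z) where Z=f(Y):
- P(X,Z=0) = P(X,Y=0) + P(X,Y=1)
- P(X,Z=1) = P(X,Y=2) + P(X,Y=3)

I(X;Z) = I(X;f(Y)) = 0.0062 dits

Verification: 0.0123 ≥ 0.0062 ✓

Information cannot be created by processing; the function f can only lose information about X.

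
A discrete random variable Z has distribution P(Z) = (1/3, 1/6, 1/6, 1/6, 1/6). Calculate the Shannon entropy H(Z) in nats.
1.5607 nats

Shannon entropy is H(X) = -Σ p(x) log p(x).

For P = (1/3, 1/6, 1/6, 1/6, 1/6):
H = -1/3 × log_e(1/3) -1/6 × log_e(1/6) -1/6 × log_e(1/6) -1/6 × log_e(1/6) -1/6 × log_e(1/6)
H = 1.5607 nats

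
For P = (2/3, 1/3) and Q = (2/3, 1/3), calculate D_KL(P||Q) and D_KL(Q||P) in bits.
D_KL(P||Q) = 0.0000, D_KL(Q||P) = 0.0000

KL divergence is not symmetric: D_KL(P||Q) ≠ D_KL(Q||P) in general.

D_KL(P||Q) = 0.0000 bits
D_KL(Q||P) = 0.0000 bits

In this case they happen to be equal (to 4 decimal places).

This asymmetry is why KL divergence is not a true distance metric.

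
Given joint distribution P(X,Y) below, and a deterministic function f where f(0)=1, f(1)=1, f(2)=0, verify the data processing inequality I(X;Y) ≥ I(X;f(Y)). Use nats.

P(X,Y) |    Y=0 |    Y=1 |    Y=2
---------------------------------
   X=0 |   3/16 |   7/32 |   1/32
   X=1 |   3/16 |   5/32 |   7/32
I(X;Y) = 0.0765, I(X;f(Y)) = 0.0739, inequality holds: 0.0765 ≥ 0.0739

Data Processing Inequality: For any Markov chain X → Y → Z, we have I(X;Y) ≥ I(X;Z).

Here Z = f(Y) is a deterministic function of Y, forming X → Y → Z.

Original I(X;Y) = 0.0765 nats

After applying f:
P(X,Z) where Z=f(Y):
- P(X,Z=0) = P(X,Y=2)
- P(X,Z=1) = P(X,Y=0) + P(X,Y=1)

I(X;Z) = I(X;f(Y)) = 0.0739 nats

Verification: 0.0765 ≥ 0.0739 ✓

Information cannot be created by processing; the function f can only lose information about X.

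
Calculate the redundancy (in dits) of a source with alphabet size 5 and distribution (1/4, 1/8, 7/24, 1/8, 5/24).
0.0247 dits

Redundancy measures how far a source is from maximum entropy:
R = H_max - H(X)

Maximum entropy for 5 symbols: H_max = log_10(5) = 0.6990 dits
Actual entropy: H(X) = 0.6743 dits
Redundancy: R = 0.6990 - 0.6743 = 0.0247 dits

This redundancy represents potential for compression: the source could be compressed by 0.0247 dits per symbol.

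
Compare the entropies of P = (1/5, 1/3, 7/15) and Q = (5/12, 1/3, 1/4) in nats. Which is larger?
Q

Computing entropies in nats:
H(P) = 1.0438
H(Q) = 1.0776

Distribution Q has higher entropy.

Intuition: The distribution closer to uniform (more spread out) has higher entropy.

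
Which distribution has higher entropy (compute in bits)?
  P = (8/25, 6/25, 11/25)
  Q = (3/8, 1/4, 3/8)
Q

Computing entropies in bits:
H(P) = 1.5413
H(Q) = 1.5613

Distribution Q has higher entropy.

Intuition: The distribution closer to uniform (more spread out) has higher entropy.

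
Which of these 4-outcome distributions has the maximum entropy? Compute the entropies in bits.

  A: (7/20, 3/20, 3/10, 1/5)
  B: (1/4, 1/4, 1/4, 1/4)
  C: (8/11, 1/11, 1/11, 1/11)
B

For a discrete distribution over n outcomes, entropy is maximized by the uniform distribution.

Computing entropies:
H(A) = 1.9261 bits
H(B) = 2.0000 bits
H(C) = 1.2776 bits

The uniform distribution (where all probabilities equal 1/4) achieves the maximum entropy of log_2(4) = 2.0000 bits.

Distribution B has the highest entropy.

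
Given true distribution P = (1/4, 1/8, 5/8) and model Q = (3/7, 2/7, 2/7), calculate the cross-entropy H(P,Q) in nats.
1.1514 nats

Cross-entropy: H(P,Q) = -Σ p(x) log q(x)

Alternatively: H(P,Q) = H(P) + D_KL(P||Q)
H(P) = 0.9003 nats
D_KL(P||Q) = 0.2511 nats

H(P,Q) = 0.9003 + 0.2511 = 1.1514 nats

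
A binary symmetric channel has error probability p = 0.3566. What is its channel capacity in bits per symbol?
0.0602 bits

For a binary symmetric channel (BSC) with error probability p:
Capacity C = 1 - H(p) bits per symbol

where H(p) = -p log₂(p) - (1-p) log₂(1-p) is the binary entropy function.

H(0.3566) = 0.9398 bits
C = 1 - 0.9398 = 0.0602 bits per symbol

This means we can reliably transmit up to 0.0602 bits of information per channel use.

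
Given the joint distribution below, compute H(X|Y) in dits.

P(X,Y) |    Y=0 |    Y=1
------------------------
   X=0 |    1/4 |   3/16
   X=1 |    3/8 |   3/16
0.2956 dits

Using the chain rule: H(X|Y) = H(X,Y) - H(Y)

First, compute H(X,Y) = 0.5829 dits

Marginal P(Y) = (5/8, 3/8)
H(Y) = 0.2873 dits

H(X|Y) = H(X,Y) - H(Y) = 0.5829 - 0.2873 = 0.2956 dits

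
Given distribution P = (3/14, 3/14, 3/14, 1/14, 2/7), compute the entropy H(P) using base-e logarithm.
1.5367 nats

Shannon entropy is H(X) = -Σ p(x) log p(x).

For P = (3/14, 3/14, 3/14, 1/14, 2/7):
H = -3/14 × log_e(3/14) -3/14 × log_e(3/14) -3/14 × log_e(3/14) -1/14 × log_e(1/14) -2/7 × log_e(2/7)
H = 1.5367 nats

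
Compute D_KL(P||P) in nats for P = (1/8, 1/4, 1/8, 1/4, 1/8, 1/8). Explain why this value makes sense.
0.0000 nats

KL divergence satisfies the Gibbs inequality: D_KL(P||Q) ≥ 0 for all distributions P, Q.

D_KL(P||Q) = Σ p(x) log(p(x)/q(x))
Each term is p(x) × log_e(p(x)/p(x)) = p(x) × log_e(1) = 0, so the sum is 0.
D_KL(P||Q) = 0.0000 nats

When P = Q, the KL divergence is exactly 0, as there is no 'divergence' between identical distributions.

This non-negativity is a fundamental property: relative entropy cannot be negative because it measures how different Q is from P.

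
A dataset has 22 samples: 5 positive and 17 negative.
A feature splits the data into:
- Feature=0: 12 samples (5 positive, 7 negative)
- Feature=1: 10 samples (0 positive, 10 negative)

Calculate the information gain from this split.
0.2388 bits

Information Gain = H(Y) - H(Y|Feature)

Before split:
P(positive) = 5/22 = 0.2273
H(Y) = 0.7732 bits

After split:
Feature=0: H = 0.9799 bits (weight = 12/22)
Feature=1: H = 0.0000 bits (weight = 10/22)
H(Y|Feature) = (12/22)×0.9799 + (10/22)×0.0000 = 0.5345 bits

Information Gain = 0.7732 - 0.5345 = 0.2388 bits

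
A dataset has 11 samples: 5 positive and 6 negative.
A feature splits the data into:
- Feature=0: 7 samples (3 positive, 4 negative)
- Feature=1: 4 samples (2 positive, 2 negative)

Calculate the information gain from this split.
0.0034 bits

Information Gain = H(Y) - H(Y|Feature)

Before split:
P(positive) = 5/11 = 0.4545
H(Y) = 0.9940 bits

After split:
Feature=0: H = 0.9852 bits (weight = 7/11)
Feature=1: H = 1.0000 bits (weight = 4/11)
H(Y|Feature) = (7/11)×0.9852 + (4/11)×1.0000 = 0.9906 bits

Information Gain = 0.9940 - 0.9906 = 0.0034 bits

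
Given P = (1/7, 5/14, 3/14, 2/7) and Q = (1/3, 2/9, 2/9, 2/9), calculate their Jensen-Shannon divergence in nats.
0.0295 nats

Jensen-Shannon divergence is:
JSD(P||Q) = 0.5 × D_KL(P||M) + 0.5 × D_KL(Q||M)
where M = 0.5 × (P + Q) is the mixture distribution.

M = 0.5 × (1/7, 5/14, 3/14, 2/7) + 0.5 × (1/3, 2/9, 2/9, 2/9) = (5/21, 0.289683, 0.218254, 0.253968)

D_KL(P||M) = 0.0315 nats
D_KL(Q||M) = 0.0276 nats

JSD(P||Q) = 0.5 × 0.0315 + 0.5 × 0.0276 = 0.0295 nats

Unlike KL divergence, JSD is symmetric and bounded: 0 ≤ JSD ≤ log(2).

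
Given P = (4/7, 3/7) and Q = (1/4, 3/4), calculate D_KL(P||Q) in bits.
0.3355 bits

KL divergence: D_KL(P||Q) = Σ p(x) log(p(x)/q(x))

Computing term by term:
  x=0: 4/7 × log_2[(4/7)/(1/4)] = 4/7 × 1.1926 = 0.6815
  x=1: 3/7 × log_2[(3/7)/(3/4)] = 3/7 × -0.8074 = -0.3460

D_KL(P||Q) = 0.3355 bits

Note: KL divergence is always non-negative and equals 0 iff P = Q.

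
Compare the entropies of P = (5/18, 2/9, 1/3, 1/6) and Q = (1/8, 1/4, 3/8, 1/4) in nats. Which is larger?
P

Computing entropies in nats:
H(P) = 1.3549
H(Q) = 1.3209

Distribution P has higher entropy.

Intuition: The distribution closer to uniform (more spread out) has higher entropy.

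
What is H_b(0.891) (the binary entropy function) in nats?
0.3444 nats

The binary entropy function is:
H(p) = -p log(p) - (1-p) log(1-p)

H(0.891) = -0.891 × log_e(0.891) - 0.109 × log_e(0.109)
H(0.891) = 0.3444 nats

Note: Binary entropy is maximized at p=0.5 (H=1 bit) and minimized at p=0 or p=1 (H=0).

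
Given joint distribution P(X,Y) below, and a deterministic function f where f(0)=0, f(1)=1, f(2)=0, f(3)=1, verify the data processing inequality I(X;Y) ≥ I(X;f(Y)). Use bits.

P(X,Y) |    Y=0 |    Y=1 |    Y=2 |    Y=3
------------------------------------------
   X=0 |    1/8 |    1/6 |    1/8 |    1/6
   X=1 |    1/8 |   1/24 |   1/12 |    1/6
I(X;Y) = 0.0439, I(X;f(Y)) = 0.0036, inequality holds: 0.0439 ≥ 0.0036

Data Processing Inequality: For any Markov chain X → Y → Z, we have I(X;Y) ≥ I(X;Z).

Here Z = f(Y) is a deterministic function of Y, forming X → Y → Z.

Original I(X;Y) = 0.0439 bits

After applying f:
P(X,Z) where Z=f(Y):
- P(X,Z=0) = P(X,Y=0) + P(X,Y=2)
- P(X,Z=1) = P(X,Y=1) + P(X,Y=3)

I(X;Z) = I(X;f(Y)) = 0.0036 bits

Verification: 0.0439 ≥ 0.0036 ✓

Information cannot be created by processing; the function f can only lose information about X.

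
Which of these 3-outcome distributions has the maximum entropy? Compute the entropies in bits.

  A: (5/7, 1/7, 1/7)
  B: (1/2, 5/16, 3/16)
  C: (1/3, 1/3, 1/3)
C

For a discrete distribution over n outcomes, entropy is maximized by the uniform distribution.

Computing entropies:
H(A) = 1.1488 bits
H(B) = 1.4772 bits
H(C) = 1.5850 bits

The uniform distribution (where all probabilities equal 1/3) achieves the maximum entropy of log_2(3) = 1.5850 bits.

Distribution C has the highest entropy.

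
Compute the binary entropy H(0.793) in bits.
0.7357 bits

The binary entropy function is:
H(p) = -p log(p) - (1-p) log(1-p)

H(0.793) = -0.793 × log_2(0.793) - 0.207 × log_2(0.207)
H(0.793) = 0.7357 bits

Note: Binary entropy is maximized at p=0.5 (H=1 bit) and minimized at p=0 or p=1 (H=0).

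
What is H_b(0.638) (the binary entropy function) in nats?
0.6546 nats

The binary entropy function is:
H(p) = -p log(p) - (1-p) log(1-p)

H(0.638) = -0.638 × log_e(0.638) - 0.362 × log_e(0.362)
H(0.638) = 0.6546 nats

Note: Binary entropy is maximized at p=0.5 (H=1 bit) and minimized at p=0 or p=1 (H=0).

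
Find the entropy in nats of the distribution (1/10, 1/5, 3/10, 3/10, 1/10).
1.5048 nats

Shannon entropy is H(X) = -Σ p(x) log p(x).

For P = (1/10, 1/5, 3/10, 3/10, 1/10):
H = -1/10 × log_e(1/10) -1/5 × log_e(1/5) -3/10 × log_e(3/10) -3/10 × log_e(3/10) -1/10 × log_e(1/10)
H = 1.5048 nats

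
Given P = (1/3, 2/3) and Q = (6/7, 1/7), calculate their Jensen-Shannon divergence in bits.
0.2187 bits

Jensen-Shannon divergence is:
JSD(P||Q) = 0.5 × D_KL(P||M) + 0.5 × D_KL(Q||M)
where M = 0.5 × (P + Q) is the mixture distribution.

M = 0.5 × (1/3, 2/3) + 0.5 × (6/7, 1/7) = (0.595238, 0.404762)

D_KL(P||M) = 0.2011 bits
D_KL(Q||M) = 0.2363 bits

JSD(P||Q) = 0.5 × 0.2011 + 0.5 × 0.2363 = 0.2187 bits

Unlike KL divergence, JSD is symmetric and bounded: 0 ≤ JSD ≤ log(2).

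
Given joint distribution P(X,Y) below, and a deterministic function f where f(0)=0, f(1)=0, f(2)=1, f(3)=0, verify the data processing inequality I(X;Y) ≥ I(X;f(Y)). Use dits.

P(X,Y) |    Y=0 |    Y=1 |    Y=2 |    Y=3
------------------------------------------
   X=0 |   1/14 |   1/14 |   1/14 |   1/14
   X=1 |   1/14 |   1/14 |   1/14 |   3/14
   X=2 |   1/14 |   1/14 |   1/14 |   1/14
I(X;Y) = 0.0145, I(X;f(Y)) = 0.0022, inequality holds: 0.0145 ≥ 0.0022

Data Processing Inequality: For any Markov chain X → Y → Z, we have I(X;Y) ≥ I(X;Z).

Here Z = f(Y) is a deterministic function of Y, forming X → Y → Z.

Original I(X;Y) = 0.0145 dits

After applying f:
P(X,Z) where Z=f(Y):
- P(X,Z=0) = P(X,Y=0) + P(X,Y=1) + P(X,Y=3)
- P(X,Z=1) = P(X,Y=2)

I(X;Z) = I(X;f(Y)) = 0.0022 dits

Verification: 0.0145 ≥ 0.0022 ✓

Information cannot be created by processing; the function f can only lose information about X.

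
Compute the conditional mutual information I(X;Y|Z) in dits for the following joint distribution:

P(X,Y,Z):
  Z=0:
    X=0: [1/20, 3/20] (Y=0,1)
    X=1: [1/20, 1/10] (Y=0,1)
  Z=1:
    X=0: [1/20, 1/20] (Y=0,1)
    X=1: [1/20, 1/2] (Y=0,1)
0.0190 dits

Conditional mutual information: I(X;Y|Z) = H(X|Z) + H(Y|Z) - H(X,Y|Z)

H(Z) = 0.2812
H(X,Z) = 0.5062 → H(X|Z) = 0.2250
H(Y,Z) = 0.4933 → H(Y|Z) = 0.2121
H(X,Y,Z) = 0.6994 → H(X,Y|Z) = 0.4182

I(X;Y|Z) = 0.2250 + 0.2121 - 0.4182 = 0.0190 dits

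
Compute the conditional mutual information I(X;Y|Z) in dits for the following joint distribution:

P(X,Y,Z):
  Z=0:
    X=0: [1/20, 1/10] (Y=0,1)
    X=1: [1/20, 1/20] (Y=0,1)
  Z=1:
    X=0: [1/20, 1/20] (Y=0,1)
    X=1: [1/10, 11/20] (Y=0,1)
0.0132 dits

Conditional mutual information: I(X;Y|Z) = H(X|Z) + H(Y|Z) - H(X,Y|Z)

H(Z) = 0.2442
H(X,Z) = 0.4452 → H(X|Z) = 0.2010
H(Y,Z) = 0.4803 → H(Y|Z) = 0.2361
H(X,Y,Z) = 0.6681 → H(X,Y|Z) = 0.4238

I(X;Y|Z) = 0.2010 + 0.2361 - 0.4238 = 0.0132 dits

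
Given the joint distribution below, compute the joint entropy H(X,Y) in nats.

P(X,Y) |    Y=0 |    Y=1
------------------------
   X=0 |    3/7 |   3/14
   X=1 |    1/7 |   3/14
1.3013 nats

Joint entropy is H(X,Y) = -Σ_{x,y} p(x,y) log p(x,y).

Summing over all non-zero entries:
H(X,Y) = -[3/7·log_e(3/7) + 3/14·log_e(3/14) + 1/7·log_e(1/7) + 3/14·log_e(3/14)]
H(X,Y) = 1.3013 nats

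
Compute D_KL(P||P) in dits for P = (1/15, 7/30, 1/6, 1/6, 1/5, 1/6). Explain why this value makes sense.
0.0000 dits

KL divergence satisfies the Gibbs inequality: D_KL(P||Q) ≥ 0 for all distributions P, Q.

D_KL(P||Q) = Σ p(x) log(p(x)/q(x))
Each term is p(x) × log_10(p(x)/p(x)) = p(x) × log_10(1) = 0, so the sum is 0.
D_KL(P||Q) = 0.0000 dits

When P = Q, the KL divergence is exactly 0, as there is no 'divergence' between identical distributions.

This non-negativity is a fundamental property: relative entropy cannot be negative because it measures how different Q is from P.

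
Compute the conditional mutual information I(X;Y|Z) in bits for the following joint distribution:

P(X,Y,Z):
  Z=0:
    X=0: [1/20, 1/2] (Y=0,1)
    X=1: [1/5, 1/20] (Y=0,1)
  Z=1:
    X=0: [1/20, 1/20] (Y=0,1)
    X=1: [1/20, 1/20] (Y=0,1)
0.2946 bits

Conditional mutual information: I(X;Y|Z) = H(X|Z) + H(Y|Z) - H(X,Y|Z)

H(Z) = 0.7219
H(X,Z) = 1.6388 → H(X|Z) = 0.9168
H(Y,Z) = 1.6388 → H(Y|Z) = 0.9168
H(X,Y,Z) = 2.2610 → H(X,Y|Z) = 1.5390

I(X;Y|Z) = 0.9168 + 0.9168 - 1.5390 = 0.2946 bits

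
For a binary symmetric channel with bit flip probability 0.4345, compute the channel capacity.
0.0124 bits

For a binary symmetric channel (BSC) with error probability p:
Capacity C = 1 - H(p) bits per symbol

where H(p) = -p log₂(p) - (1-p) log₂(1-p) is the binary entropy function.

H(0.4345) = 0.9876 bits
C = 1 - 0.9876 = 0.0124 bits per symbol

This means we can reliably transmit up to 0.0124 bits of information per channel use.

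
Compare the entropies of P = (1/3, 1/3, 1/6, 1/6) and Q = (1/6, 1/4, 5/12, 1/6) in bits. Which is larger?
P

Computing entropies in bits:
H(P) = 1.9183
H(Q) = 1.8879

Distribution P has higher entropy.

Intuition: The distribution closer to uniform (more spread out) has higher entropy.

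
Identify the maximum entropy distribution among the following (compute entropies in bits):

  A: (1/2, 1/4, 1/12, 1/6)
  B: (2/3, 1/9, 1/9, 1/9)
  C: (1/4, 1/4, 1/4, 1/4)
C

For a discrete distribution over n outcomes, entropy is maximized by the uniform distribution.

Computing entropies:
H(A) = 1.7296 bits
H(B) = 1.4466 bits
H(C) = 2.0000 bits

The uniform distribution (where all probabilities equal 1/4) achieves the maximum entropy of log_2(4) = 2.0000 bits.

Distribution C has the highest entropy.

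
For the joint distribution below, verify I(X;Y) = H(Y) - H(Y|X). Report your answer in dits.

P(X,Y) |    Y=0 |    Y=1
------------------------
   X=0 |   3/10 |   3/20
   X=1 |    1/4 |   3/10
I(X;Y) = 0.0099 dits

Mutual information has multiple equivalent forms:
- I(X;Y) = H(X) - H(X|Y)
- I(X;Y) = H(Y) - H(Y|X)
- I(X;Y) = H(X) + H(Y) - H(X,Y)

Computing all quantities:
H(X) = 0.2989, H(Y) = 0.2989, H(X,Y) = 0.5878
H(X|Y) = 0.2890, H(Y|X) = 0.2890

Verification:
H(X) - H(X|Y) = 0.2989 - 0.2890 = 0.0099
H(Y) - H(Y|X) = 0.2989 - 0.2890 = 0.0099
H(X) + H(Y) - H(X,Y) = 0.2989 + 0.2989 - 0.5878 = 0.0099

All forms give I(X;Y) = 0.0099 dits. ✓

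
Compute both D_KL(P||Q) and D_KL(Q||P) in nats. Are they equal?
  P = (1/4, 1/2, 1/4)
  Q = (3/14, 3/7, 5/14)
D_KL(P||Q) = 0.0264, D_KL(Q||P) = 0.0283

KL divergence is not symmetric: D_KL(P||Q) ≠ D_KL(Q||P) in general.

D_KL(P||Q) = 0.0264 nats
D_KL(Q||P) = 0.0283 nats

No, they are not equal!

This asymmetry is why KL divergence is not a true distance metric.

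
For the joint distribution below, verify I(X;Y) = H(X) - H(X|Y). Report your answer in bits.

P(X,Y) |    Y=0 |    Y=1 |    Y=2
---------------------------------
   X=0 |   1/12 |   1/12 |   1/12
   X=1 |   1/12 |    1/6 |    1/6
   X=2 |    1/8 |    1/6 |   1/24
I(X;Y) = 0.0643 bits

Mutual information has multiple equivalent forms:
- I(X;Y) = H(X) - H(X|Y)
- I(X;Y) = H(Y) - H(Y|X)
- I(X;Y) = H(X) + H(Y) - H(X,Y)

Computing all quantities:
H(X) = 1.5546, H(Y) = 1.5632, H(X,Y) = 3.0535
H(X|Y) = 1.4903, H(Y|X) = 1.4989

Verification:
H(X) - H(X|Y) = 1.5546 - 1.4903 = 0.0643
H(Y) - H(Y|X) = 1.5632 - 1.4989 = 0.0643
H(X) + H(Y) - H(X,Y) = 1.5546 + 1.5632 - 3.0535 = 0.0643

All forms give I(X;Y) = 0.0643 bits. ✓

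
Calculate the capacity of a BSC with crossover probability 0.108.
0.5061 bits

For a binary symmetric channel (BSC) with error probability p:
Capacity C = 1 - H(p) bits per symbol

where H(p) = -p log₂(p) - (1-p) log₂(1-p) is the binary entropy function.

H(0.108) = 0.4939 bits
C = 1 - 0.4939 = 0.5061 bits per symbol

This means we can reliably transmit up to 0.5061 bits of information per channel use.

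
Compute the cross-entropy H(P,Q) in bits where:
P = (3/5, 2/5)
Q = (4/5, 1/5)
1.1219 bits

Cross-entropy: H(P,Q) = -Σ p(x) log q(x)

Alternatively: H(P,Q) = H(P) + D_KL(P||Q)
H(P) = 0.9710 bits
D_KL(P||Q) = 0.1510 bits

H(P,Q) = 0.9710 + 0.1510 = 1.1219 bits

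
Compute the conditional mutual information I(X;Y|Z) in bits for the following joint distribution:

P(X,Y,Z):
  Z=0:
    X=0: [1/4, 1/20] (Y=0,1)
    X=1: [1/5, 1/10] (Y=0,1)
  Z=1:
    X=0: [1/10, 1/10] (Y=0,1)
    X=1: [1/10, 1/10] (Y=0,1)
0.0163 bits

Conditional mutual information: I(X;Y|Z) = H(X|Z) + H(Y|Z) - H(X,Y|Z)

H(Z) = 0.9710
H(X,Z) = 1.9710 → H(X|Z) = 1.0000
H(Y,Z) = 1.8577 → H(Y|Z) = 0.8868
H(X,Y,Z) = 2.8414 → H(X,Y|Z) = 1.8705

I(X;Y|Z) = 1.0000 + 0.8868 - 1.8705 = 0.0163 bits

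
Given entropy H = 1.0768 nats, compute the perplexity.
2.9353

Perplexity is e^H (or exp(H) for natural log).

H = 1.0768 nats
Perplexity = e^1.0768 = 2.9353

Interpretation: The model's uncertainty is equivalent to choosing uniformly among 2.9 options.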